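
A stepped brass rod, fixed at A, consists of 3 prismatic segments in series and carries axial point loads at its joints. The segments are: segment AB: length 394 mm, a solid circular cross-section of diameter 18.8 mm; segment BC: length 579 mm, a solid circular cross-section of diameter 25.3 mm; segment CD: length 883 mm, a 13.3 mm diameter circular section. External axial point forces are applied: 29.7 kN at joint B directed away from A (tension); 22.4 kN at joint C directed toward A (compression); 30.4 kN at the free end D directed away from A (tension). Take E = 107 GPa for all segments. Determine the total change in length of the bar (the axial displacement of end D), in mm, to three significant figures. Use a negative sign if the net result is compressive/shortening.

2.39 mm

Internal axial forces (sectioning from the free end, tension +): N_CD = 30.4 kN, N_BC = 8 kN, N_AB = 37.7 kN.
A_AB = 277.6 mm².
A_BC = 502.7 mm².
A_CD = 138.9 mm².
δ_AB = 37700·394/(277.6·107000) = 0.5001 mm
δ_BC = 8000·579/(502.7·107000) = 0.08611 mm
δ_CD = 30400·883/(138.9·107000) = 1.806 mm
δ = Σδ_i = 2.392 mm.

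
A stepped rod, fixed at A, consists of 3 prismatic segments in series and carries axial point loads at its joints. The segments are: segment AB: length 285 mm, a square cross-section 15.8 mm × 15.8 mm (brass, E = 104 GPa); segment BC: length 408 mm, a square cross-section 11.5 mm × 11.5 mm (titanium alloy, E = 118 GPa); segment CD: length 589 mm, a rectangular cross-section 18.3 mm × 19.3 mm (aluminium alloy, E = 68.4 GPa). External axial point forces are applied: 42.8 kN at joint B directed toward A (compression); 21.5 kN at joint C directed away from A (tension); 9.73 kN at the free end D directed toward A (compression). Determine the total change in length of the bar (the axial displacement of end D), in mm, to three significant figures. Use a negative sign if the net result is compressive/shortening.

-0.270 mm

Internal axial forces (sectioning from the free end, tension +): N_CD = -9.73 kN, N_BC = 11.77 kN, N_AB = -31.03 kN.
A_AB = 249.6 mm².
A_BC = 132.2 mm².
A_CD = 353.2 mm².
δ_AB = -31030·285/(249.6·104000) = -0.3406 mm
δ_BC = 11770·408/(132.2·118000) = 0.3077 mm
δ_CD = -9730·589/(353.2·68400) = -0.2372 mm
δ = Σδ_i = -0.2701 mm.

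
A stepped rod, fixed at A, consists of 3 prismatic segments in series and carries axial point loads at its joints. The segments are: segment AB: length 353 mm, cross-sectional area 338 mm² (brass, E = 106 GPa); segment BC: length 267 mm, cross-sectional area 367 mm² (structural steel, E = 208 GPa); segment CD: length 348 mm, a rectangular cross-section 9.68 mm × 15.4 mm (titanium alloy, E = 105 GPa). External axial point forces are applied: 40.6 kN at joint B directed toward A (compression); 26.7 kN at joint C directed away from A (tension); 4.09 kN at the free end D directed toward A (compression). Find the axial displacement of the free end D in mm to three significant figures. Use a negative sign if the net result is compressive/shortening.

-0.189 mm

Internal axial forces (sectioning from the free end, tension +): N_CD = -4.09 kN, N_BC = 22.61 kN, N_AB = -17.99 kN.
A_CD = 149.1 mm².
δ_AB = -17990·353/(338·106000) = -0.1772 mm
δ_BC = 22610·267/(367·208000) = 0.07908 mm
δ_CD = -4090·348/(149.1·105000) = -0.09093 mm
δ = Σδ_i = -0.1891 mm.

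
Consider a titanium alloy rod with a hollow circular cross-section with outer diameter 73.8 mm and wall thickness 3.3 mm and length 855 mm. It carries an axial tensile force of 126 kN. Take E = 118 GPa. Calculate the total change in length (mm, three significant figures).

A = 730.9 mm².
δ_mech = NL/(AE) = 126000·855/(730.9·118000) = 1.249 mm.

1.25 mm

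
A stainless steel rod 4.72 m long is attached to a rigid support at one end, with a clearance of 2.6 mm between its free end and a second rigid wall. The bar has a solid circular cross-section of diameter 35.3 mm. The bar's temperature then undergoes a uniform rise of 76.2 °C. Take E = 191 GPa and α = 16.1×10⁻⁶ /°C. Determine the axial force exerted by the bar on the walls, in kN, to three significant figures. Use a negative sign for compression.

-126 kN

Free thermal expansion αLΔT = 16.1e-6 · 4720 · 76.2 = 5.791 mm.
The walls engage after the gap closes; constrained expansion = 5.791 − 2.6 = 3.191 mm.
The walls impose strain ε = −(3.191)/4720 = -6.7597e-04; σ = Eε = 191000 · -6.7597e-04 = -129.1 MPa.
Wall reaction R = σ·A = -129.1·978.7 = -126400 N = -126.4 kN.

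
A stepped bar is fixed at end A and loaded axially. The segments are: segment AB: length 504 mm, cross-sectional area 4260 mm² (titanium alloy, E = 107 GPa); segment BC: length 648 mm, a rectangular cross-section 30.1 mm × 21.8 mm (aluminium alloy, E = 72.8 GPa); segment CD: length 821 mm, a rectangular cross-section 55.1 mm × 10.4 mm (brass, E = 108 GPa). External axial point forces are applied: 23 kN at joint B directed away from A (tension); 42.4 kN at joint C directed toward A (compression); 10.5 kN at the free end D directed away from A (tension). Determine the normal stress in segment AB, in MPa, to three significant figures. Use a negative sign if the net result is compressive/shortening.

-2.09 MPa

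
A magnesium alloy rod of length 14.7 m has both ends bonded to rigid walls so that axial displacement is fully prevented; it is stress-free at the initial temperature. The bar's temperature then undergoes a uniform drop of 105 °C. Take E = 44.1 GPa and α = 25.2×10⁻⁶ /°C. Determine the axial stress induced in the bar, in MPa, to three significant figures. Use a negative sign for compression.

117 MPa

Free thermal expansion αLΔT = 25.2e-6 · 14700 · -105 = -38.9 mm.
The walls impose strain ε = −(-38.9)/14700 = 2.6460e-03; σ = Eε = 44100 · 2.6460e-03 = 116.7 MPa.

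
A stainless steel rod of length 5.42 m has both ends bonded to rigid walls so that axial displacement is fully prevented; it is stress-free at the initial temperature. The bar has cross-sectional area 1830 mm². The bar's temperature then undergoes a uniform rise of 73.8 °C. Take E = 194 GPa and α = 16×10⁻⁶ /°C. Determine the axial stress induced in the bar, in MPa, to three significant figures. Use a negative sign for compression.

Free thermal expansion αLΔT = 16e-6 · 5420 · 73.8 = 6.4 mm.
The walls impose strain ε = −(6.4)/5420 = -1.1808e-03; σ = Eε = 194000 · -1.1808e-03 = -229.1 MPa.

-229 MPa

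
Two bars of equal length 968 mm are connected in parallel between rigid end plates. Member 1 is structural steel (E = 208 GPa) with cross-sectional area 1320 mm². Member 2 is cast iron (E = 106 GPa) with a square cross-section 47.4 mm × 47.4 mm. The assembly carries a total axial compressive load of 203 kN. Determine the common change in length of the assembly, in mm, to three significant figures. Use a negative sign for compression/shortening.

-0.383 mm

A_2 = 2247 mm².
Equal strain + equilibrium ⇒ each member carries load in proportion to AE: A₁E₁ = 274600000 N, A₂E₂ = 238200000 N, ΣAE = 512700000 N.
δ = PL/ΣAE = -203000·968/512700000 = -0.3833 mm.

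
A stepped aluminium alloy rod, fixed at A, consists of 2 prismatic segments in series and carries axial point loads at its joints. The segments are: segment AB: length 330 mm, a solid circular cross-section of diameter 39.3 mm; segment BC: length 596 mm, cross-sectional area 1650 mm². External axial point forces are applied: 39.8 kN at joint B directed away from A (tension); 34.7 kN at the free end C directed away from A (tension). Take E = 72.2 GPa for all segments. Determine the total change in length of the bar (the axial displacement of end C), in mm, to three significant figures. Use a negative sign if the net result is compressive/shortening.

0.454 mm

Internal axial forces (sectioning from the free end, tension +): N_BC = 34.7 kN, N_AB = 74.5 kN.
A_AB = 1213 mm².
δ_AB = 74500·330/(1213·72200) = 0.2807 mm
δ_BC = 34700·596/(1650·72200) = 0.1736 mm
δ = Σδ_i = 0.4543 mm.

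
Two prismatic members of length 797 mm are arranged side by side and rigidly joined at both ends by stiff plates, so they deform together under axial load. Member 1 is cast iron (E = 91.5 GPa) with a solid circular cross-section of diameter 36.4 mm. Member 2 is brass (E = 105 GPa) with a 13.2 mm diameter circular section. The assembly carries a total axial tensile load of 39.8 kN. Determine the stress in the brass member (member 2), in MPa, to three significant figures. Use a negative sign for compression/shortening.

38.1 MPa

A_1 = 1041 mm².
A_2 = 136.8 mm².
Equal strain + equilibrium ⇒ each member carries load in proportion to AE: A₁E₁ = 95220000 N, A₂E₂ = 14370000 N, ΣAE = 109600000 N.
σ₂ = P·E₂/ΣAE = 39800·105000/109600000 = 38.13 MPa.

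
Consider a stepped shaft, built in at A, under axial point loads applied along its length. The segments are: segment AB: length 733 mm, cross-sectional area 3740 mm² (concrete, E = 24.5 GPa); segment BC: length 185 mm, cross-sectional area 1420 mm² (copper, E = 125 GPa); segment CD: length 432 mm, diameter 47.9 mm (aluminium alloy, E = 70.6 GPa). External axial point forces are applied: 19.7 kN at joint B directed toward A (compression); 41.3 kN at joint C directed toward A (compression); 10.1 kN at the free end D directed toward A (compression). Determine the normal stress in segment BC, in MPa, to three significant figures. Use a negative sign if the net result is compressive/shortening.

-36.2 MPa

Internal axial forces (sectioning from the free end, tension +): N_CD = -10.1 kN, N_BC = -51.4 kN, N_AB = -71.1 kN.
σ_BC = N_BC/A_BC = -51400/1420 = -36.2 MPa.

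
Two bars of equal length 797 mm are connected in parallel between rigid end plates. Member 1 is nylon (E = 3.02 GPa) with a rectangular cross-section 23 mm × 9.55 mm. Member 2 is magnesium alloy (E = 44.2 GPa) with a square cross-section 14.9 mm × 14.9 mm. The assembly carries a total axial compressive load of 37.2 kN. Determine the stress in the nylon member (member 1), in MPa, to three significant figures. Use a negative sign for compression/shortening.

A_1 = 219.7 mm².
A_2 = 222 mm².
Equal strain + equilibrium ⇒ each member carries load in proportion to AE: A₁E₁ = 663300 N, A₂E₂ = 9813000 N, ΣAE = 10480000 N.
σ₁ = P·E₁/ΣAE = -37200·3020/10480000 = -10.72 MPa.

-10.7 MPa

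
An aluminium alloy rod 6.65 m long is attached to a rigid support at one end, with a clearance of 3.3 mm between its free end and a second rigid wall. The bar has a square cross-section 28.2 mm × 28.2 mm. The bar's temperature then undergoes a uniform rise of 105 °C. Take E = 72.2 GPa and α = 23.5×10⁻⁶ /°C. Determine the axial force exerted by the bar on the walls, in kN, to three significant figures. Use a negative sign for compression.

-113 kN

Free thermal expansion αLΔT = 23.5e-6 · 6650 · 105 = 16.41 mm.
The walls engage after the gap closes; constrained expansion = 16.41 − 3.3 = 13.11 mm.
The walls impose strain ε = −(13.11)/6650 = -1.9713e-03; σ = Eε = 72200 · -1.9713e-03 = -142.3 MPa.
Wall reaction R = σ·A = -142.3·795.2 = -113200 N = -113.2 kN.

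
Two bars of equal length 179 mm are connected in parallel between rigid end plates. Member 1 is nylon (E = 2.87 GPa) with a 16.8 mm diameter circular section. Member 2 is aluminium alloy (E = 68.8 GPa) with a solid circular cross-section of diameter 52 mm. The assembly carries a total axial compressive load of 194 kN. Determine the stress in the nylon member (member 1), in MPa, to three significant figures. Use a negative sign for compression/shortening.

-3.79 MPa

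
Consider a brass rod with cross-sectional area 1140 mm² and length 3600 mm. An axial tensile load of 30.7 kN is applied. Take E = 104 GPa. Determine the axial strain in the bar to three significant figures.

σ = N/A = 26.93 MPa; ε = σ/E = 26.93/104000 = 2.589e-04.

2.59e-04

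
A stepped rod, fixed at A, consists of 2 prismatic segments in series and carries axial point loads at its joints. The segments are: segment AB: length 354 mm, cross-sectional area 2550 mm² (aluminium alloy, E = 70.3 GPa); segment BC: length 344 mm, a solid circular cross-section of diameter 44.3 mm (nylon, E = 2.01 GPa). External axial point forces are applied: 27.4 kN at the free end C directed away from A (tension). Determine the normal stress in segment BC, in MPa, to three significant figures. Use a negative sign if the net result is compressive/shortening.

Internal axial forces (sectioning from the free end, tension +): N_BC = 27.4 kN, N_AB = 27.4 kN.
A_BC = 1541 mm².
σ_BC = N_BC/A_BC = 27400/1541 = 17.78 MPa.

17.8 MPa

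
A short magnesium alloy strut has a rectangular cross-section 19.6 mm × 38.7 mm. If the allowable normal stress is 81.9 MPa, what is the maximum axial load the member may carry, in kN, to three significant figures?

A = 758.5 mm².
P_max = σ_allow · A = 81.9 · 758.5 = 62120 N = 62.12 kN.

62.1 kN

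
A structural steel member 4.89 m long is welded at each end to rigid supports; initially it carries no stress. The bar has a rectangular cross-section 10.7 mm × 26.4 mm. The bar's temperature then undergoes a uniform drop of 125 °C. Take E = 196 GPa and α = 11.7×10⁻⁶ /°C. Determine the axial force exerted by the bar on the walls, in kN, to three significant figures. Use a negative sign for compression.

Free thermal expansion αLΔT = 11.7e-6 · 4890 · -125 = -7.152 mm.
The walls impose strain ε = −(-7.152)/4890 = 1.4625e-03; σ = Eε = 196000 · 1.4625e-03 = 286.6 MPa.
Wall reaction R = σ·A = 286.6·282.5 = 80970 N = 80.97 kN.

81.0 kN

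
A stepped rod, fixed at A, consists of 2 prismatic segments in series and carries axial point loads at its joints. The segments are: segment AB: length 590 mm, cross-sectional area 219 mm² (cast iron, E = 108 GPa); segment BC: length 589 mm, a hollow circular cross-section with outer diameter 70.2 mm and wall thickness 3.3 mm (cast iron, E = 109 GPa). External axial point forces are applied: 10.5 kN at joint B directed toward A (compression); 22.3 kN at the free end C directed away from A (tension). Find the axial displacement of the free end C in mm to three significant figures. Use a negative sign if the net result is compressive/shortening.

0.468 mm

Internal axial forces (sectioning from the free end, tension +): N_BC = 22.3 kN, N_AB = 11.8 kN.
A_BC = 693.6 mm².
δ_AB = 11800·590/(219·108000) = 0.2944 mm
δ_BC = 22300·589/(693.6·109000) = 0.1737 mm
δ = Σδ_i = 0.4681 mm.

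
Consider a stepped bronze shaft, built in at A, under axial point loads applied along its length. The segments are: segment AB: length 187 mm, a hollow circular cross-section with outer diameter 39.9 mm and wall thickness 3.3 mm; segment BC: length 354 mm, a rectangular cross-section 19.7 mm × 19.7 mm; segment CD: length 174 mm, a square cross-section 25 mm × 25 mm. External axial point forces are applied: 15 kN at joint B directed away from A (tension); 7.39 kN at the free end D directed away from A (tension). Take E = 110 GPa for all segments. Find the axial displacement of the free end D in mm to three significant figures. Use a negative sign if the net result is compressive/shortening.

0.180 mm

Internal axial forces (sectioning from the free end, tension +): N_CD = 7.39 kN, N_BC = 7.39 kN, N_AB = 22.39 kN.
A_AB = 379.4 mm².
A_BC = 388.1 mm².
A_CD = 625 mm².
δ_AB = 22390·187/(379.4·110000) = 0.1003 mm
δ_BC = 7390·354/(388.1·110000) = 0.06128 mm
δ_CD = 7390·174/(625·110000) = 0.0187 mm
δ = Σδ_i = 0.1803 mm.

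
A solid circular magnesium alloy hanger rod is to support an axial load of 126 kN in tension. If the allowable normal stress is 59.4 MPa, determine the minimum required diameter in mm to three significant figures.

Required area A ≥ P/σ_allow = 126000/59.4 = 2121 mm².
For a solid circular section, d ≥ √(4A/π) = 51.97 mm.

52.0 mm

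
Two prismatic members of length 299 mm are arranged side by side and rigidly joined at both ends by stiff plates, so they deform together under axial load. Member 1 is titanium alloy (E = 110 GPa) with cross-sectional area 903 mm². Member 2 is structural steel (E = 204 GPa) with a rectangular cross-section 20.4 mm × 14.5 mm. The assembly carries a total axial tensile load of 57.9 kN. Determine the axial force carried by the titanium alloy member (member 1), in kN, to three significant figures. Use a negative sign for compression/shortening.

A_2 = 295.8 mm².
Equal strain + equilibrium ⇒ each member carries load in proportion to AE: A₁E₁ = 99330000 N, A₂E₂ = 60340000 N, ΣAE = 159700000 N.
F₁ = P·A₁E₁/ΣAE = 57900·99330000/159700000 = 36020 N.

36.0 kN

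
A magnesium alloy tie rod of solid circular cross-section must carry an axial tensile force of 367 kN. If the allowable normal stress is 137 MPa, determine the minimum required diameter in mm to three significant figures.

Required area A ≥ P/σ_allow = 367000/137 = 2679 mm².
For a solid circular section, d ≥ √(4A/π) = 58.4 mm.

58.4 mm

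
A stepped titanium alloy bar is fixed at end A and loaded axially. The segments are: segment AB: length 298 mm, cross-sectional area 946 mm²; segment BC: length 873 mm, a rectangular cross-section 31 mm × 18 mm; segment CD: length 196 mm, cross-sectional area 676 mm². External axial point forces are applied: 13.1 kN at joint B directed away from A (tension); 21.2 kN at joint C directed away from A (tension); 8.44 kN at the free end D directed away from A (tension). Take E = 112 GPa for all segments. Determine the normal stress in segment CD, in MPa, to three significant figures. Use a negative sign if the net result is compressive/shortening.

Internal axial forces (sectioning from the free end, tension +): N_CD = 8.44 kN, N_BC = 29.64 kN, N_AB = 42.74 kN.
σ_CD = N_CD/A_CD = 8440/676 = 12.49 MPa.

12.5 MPa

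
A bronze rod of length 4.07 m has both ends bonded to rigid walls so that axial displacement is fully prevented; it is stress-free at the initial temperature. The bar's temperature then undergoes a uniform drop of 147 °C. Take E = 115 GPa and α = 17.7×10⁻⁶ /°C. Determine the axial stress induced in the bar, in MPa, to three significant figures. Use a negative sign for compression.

299 MPa

Free thermal expansion αLΔT = 17.7e-6 · 4070 · -147 = -10.59 mm.
The walls impose strain ε = −(-10.59)/4070 = 2.6019e-03; σ = Eε = 115000 · 2.6019e-03 = 299.2 MPa.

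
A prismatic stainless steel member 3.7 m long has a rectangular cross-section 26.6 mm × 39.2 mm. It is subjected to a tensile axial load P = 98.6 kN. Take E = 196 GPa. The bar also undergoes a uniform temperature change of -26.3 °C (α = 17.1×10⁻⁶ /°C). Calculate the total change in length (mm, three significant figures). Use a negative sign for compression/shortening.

A = 1043 mm².
δ_mech = NL/(AE) = 98600·3700/(1043·196000) = 1.785 mm.
δ_thermal = αLΔT = 17.1e-6·3700·-26.3 = -1.664 mm.
δ = δ_mech + δ_thermal = 0.1211 mm.

0.121 mm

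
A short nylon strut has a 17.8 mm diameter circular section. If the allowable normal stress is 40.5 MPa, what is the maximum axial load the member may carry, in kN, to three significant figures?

A = 248.8 mm².
P_max = σ_allow · A = 40.5 · 248.8 = 10080 N = 10.08 kN.

10.1 kN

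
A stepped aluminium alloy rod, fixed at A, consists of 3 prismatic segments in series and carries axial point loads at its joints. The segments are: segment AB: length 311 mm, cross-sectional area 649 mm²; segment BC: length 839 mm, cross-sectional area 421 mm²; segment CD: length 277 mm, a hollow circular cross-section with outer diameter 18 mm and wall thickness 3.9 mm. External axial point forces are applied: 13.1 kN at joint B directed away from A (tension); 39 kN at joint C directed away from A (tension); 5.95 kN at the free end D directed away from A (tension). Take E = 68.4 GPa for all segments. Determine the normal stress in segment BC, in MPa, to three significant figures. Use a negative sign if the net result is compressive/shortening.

Internal axial forces (sectioning from the free end, tension +): N_CD = 5.95 kN, N_BC = 44.95 kN, N_AB = 58.05 kN.
σ_BC = N_BC/A_BC = 44950/421 = 106.8 MPa.

107 MPa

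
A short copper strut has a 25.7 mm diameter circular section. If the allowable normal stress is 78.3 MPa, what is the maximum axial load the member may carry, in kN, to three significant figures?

A = 518.7 mm².
P_max = σ_allow · A = 78.3 · 518.7 = 40620 N = 40.62 kN.

40.6 kN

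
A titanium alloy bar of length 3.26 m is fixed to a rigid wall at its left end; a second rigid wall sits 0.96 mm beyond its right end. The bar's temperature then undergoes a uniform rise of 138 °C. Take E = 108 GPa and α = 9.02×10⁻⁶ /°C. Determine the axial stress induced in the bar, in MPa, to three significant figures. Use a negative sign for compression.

Free thermal expansion αLΔT = 9.02e-6 · 3260 · 138 = 4.058 mm.
The walls engage after the gap closes; constrained expansion = 4.058 − 0.96 = 3.098 mm.
The walls impose strain ε = −(3.098)/3260 = -9.5028e-04; σ = Eε = 108000 · -9.5028e-04 = -102.6 MPa.

-103 MPa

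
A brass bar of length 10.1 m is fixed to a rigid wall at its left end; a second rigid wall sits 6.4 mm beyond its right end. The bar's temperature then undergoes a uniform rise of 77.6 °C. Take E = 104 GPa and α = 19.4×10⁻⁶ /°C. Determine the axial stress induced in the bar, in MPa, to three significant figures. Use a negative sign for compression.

Free thermal expansion αLΔT = 19.4e-6 · 10100 · 77.6 = 15.2 mm.
The walls engage after the gap closes; constrained expansion = 15.2 − 6.4 = 8.805 mm.
The walls impose strain ε = −(8.805)/10100 = -8.7178e-04; σ = Eε = 104000 · -8.7178e-04 = -90.66 MPa.

-90.7 MPa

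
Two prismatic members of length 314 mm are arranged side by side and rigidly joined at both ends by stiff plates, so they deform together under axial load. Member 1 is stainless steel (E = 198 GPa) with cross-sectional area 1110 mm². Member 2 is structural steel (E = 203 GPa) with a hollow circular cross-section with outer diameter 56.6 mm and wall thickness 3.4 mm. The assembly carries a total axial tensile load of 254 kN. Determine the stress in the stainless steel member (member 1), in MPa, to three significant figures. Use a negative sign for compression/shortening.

A_2 = 568.3 mm².
Equal strain + equilibrium ⇒ each member carries load in proportion to AE: A₁E₁ = 219800000 N, A₂E₂ = 115400000 N, ΣAE = 335100000 N.
σ₁ = P·E₁/ΣAE = 254000·198000/335100000 = 150.1 MPa.

150 MPa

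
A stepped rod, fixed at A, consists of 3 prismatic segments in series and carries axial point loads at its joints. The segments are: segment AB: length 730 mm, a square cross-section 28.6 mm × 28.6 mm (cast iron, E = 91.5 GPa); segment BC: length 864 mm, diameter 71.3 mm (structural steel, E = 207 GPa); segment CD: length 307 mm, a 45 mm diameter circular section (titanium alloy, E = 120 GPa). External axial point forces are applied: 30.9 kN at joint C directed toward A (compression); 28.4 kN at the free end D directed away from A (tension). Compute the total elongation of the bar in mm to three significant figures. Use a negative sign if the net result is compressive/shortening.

0.0187 mm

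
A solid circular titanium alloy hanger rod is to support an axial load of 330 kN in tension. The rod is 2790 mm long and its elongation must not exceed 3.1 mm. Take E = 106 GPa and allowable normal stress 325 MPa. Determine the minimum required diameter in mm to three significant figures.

Required area A ≥ P/σ_allow = 330000/325 = 1015 mm².
For a solid circular section, d ≥ √(4A/π) = 35.96 mm.
Elongation limit: A ≥ PL/(Eδ_allow) = 330000·2790/(106000·3.1) = 2802 mm² ⇒ d ≥ 59.73 mm.
The elongation limit governs.

59.7 mm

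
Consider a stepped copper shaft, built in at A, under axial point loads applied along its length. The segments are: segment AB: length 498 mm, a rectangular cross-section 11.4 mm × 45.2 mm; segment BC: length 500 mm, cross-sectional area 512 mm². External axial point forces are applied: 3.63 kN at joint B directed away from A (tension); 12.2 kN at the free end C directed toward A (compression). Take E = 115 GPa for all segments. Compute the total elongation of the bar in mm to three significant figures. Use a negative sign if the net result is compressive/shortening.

Internal axial forces (sectioning from the free end, tension +): N_BC = -12.2 kN, N_AB = -8.57 kN.
A_AB = 515.3 mm².
δ_AB = -8570·498/(515.3·115000) = -0.07202 mm
δ_BC = -12200·500/(512·115000) = -0.1036 mm
δ = Σδ_i = -0.1756 mm.

-0.176 mm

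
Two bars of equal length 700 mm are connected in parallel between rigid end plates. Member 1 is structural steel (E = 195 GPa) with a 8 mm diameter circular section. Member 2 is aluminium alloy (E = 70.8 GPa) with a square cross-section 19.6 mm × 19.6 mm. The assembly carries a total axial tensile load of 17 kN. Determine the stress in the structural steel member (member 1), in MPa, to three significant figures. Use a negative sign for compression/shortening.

A_1 = 50.27 mm².
A_2 = 384.2 mm².
Equal strain + equilibrium ⇒ each member carries load in proportion to AE: A₁E₁ = 9802000 N, A₂E₂ = 27200000 N, ΣAE = 37000000 N.
σ₁ = P·E₁/ΣAE = 17000·195000/37000000 = 89.59 MPa.

89.6 MPa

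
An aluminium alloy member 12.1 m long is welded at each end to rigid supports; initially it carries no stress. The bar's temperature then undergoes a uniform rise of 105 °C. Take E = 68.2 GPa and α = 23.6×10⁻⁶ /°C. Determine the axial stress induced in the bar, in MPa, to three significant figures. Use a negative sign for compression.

-169 MPa

Free thermal expansion αLΔT = 23.6e-6 · 12100 · 105 = 29.98 mm.
The walls impose strain ε = −(29.98)/12100 = -2.4780e-03; σ = Eε = 68200 · -2.4780e-03 = -169 MPa.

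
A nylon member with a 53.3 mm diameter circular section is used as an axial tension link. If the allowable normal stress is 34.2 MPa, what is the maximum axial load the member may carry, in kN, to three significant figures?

76.3 kN

A = 2231 mm².
P_max = σ_allow · A = 34.2 · 2231 = 76310 N = 76.31 kN.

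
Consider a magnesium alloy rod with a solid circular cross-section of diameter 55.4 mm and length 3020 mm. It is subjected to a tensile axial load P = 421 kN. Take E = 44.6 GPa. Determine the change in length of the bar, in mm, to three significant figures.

11.8 mm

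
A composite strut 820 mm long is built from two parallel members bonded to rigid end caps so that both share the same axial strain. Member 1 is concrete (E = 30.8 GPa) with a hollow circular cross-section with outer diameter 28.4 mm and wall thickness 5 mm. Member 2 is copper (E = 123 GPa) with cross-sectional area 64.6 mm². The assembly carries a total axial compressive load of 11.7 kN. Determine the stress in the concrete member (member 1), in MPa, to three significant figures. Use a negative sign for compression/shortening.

-18.7 MPa

A_1 = 367.6 mm².
Equal strain + equilibrium ⇒ each member carries load in proportion to AE: A₁E₁ = 11320000 N, A₂E₂ = 7946000 N, ΣAE = 19270000 N.
σ₁ = P·E₁/ΣAE = -11700·30800/19270000 = -18.7 MPa.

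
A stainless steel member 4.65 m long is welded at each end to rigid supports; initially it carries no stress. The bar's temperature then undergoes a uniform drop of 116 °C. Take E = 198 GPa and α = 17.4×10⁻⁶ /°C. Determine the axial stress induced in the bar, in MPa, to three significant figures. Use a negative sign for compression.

400 MPa

Free thermal expansion αLΔT = 17.4e-6 · 4650 · -116 = -9.386 mm.
The walls impose strain ε = −(-9.386)/4650 = 2.0184e-03; σ = Eε = 198000 · 2.0184e-03 = 399.6 MPa.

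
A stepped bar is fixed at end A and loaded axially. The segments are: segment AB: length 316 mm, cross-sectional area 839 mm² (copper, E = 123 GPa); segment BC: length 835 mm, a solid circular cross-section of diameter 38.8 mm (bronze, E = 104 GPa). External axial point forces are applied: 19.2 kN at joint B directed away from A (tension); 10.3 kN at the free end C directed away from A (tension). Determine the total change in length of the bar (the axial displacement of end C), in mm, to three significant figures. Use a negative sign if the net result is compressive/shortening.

0.160 mm

Internal axial forces (sectioning from the free end, tension +): N_BC = 10.3 kN, N_AB = 29.5 kN.
A_BC = 1182 mm².
δ_AB = 29500·316/(839·123000) = 0.09033 mm
δ_BC = 10300·835/(1182·104000) = 0.06994 mm
δ = Σδ_i = 0.1603 mm.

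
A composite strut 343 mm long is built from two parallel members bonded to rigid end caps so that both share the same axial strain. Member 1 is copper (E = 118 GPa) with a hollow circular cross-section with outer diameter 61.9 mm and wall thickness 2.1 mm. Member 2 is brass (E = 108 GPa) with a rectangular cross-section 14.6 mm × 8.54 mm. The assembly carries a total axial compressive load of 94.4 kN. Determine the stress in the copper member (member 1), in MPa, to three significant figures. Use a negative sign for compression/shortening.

-186 MPa

A_1 = 394.5 mm².
A_2 = 124.7 mm².
Equal strain + equilibrium ⇒ each member carries load in proportion to AE: A₁E₁ = 46550000 N, A₂E₂ = 13470000 N, ΣAE = 60020000 N.
σ₁ = P·E₁/ΣAE = -94400·118000/60020000 = -185.6 MPa.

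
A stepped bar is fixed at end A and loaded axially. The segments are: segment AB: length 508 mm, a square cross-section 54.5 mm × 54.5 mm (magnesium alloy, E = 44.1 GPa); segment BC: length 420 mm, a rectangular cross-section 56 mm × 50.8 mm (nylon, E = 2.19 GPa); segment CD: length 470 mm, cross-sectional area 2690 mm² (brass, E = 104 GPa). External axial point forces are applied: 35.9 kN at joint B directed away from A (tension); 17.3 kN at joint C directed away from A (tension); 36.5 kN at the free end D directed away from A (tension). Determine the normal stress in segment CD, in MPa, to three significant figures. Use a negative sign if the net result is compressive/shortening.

13.6 MPa

Internal axial forces (sectioning from the free end, tension +): N_CD = 36.5 kN, N_BC = 53.8 kN, N_AB = 89.7 kN.
σ_CD = N_CD/A_CD = 36500/2690 = 13.57 MPa.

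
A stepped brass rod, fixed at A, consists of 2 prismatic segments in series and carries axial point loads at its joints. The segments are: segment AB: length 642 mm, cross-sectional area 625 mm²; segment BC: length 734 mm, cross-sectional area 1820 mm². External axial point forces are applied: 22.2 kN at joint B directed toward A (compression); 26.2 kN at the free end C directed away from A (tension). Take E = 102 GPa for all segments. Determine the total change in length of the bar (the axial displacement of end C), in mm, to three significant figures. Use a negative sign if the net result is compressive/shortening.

Internal axial forces (sectioning from the free end, tension +): N_BC = 26.2 kN, N_AB = 4 kN.
δ_AB = 4000·642/(625·102000) = 0.04028 mm
δ_BC = 26200·734/(1820·102000) = 0.1036 mm
δ = Σδ_i = 0.1439 mm.

0.144 mm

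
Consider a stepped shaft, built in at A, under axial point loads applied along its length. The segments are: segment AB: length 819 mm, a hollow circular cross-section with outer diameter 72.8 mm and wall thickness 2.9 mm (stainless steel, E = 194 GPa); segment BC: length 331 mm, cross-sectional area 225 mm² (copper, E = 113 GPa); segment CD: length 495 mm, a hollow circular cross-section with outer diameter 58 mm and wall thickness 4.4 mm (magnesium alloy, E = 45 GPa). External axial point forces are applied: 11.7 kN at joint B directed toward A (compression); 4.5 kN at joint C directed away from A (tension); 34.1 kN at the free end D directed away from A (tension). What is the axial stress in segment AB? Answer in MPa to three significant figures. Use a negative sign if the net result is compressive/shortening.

42.2 MPa

Internal axial forces (sectioning from the free end, tension +): N_CD = 34.1 kN, N_BC = 38.6 kN, N_AB = 26.9 kN.
A_AB = 636.8 mm².
σ_AB = N_AB/A_AB = 26900/636.8 = 42.24 MPa.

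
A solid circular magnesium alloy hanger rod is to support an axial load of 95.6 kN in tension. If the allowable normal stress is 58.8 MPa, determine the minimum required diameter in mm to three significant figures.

Required area A ≥ P/σ_allow = 95600/58.8 = 1626 mm².
For a solid circular section, d ≥ √(4A/π) = 45.5 mm.

45.5 mm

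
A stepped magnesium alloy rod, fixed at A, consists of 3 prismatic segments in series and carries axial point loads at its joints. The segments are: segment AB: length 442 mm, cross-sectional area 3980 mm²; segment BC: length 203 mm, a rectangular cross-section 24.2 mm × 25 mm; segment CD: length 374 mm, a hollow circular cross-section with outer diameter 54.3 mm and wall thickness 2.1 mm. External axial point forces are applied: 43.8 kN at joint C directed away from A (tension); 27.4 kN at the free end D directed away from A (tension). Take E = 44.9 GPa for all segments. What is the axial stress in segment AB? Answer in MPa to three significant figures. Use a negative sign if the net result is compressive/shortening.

Internal axial forces (sectioning from the free end, tension +): N_CD = 27.4 kN, N_BC = 71.2 kN, N_AB = 71.2 kN.
σ_AB = N_AB/A_AB = 71200/3980 = 17.89 MPa.

17.9 MPa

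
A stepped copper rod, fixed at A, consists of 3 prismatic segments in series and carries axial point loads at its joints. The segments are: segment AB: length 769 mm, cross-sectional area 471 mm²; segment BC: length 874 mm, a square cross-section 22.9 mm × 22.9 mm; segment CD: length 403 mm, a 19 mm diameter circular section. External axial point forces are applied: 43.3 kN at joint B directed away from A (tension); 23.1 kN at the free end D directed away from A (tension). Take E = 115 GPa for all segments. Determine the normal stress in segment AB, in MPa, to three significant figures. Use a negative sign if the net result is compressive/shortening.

Internal axial forces (sectioning from the free end, tension +): N_CD = 23.1 kN, N_BC = 23.1 kN, N_AB = 66.4 kN.
σ_AB = N_AB/A_AB = 66400/471 = 141 MPa.

141 MPa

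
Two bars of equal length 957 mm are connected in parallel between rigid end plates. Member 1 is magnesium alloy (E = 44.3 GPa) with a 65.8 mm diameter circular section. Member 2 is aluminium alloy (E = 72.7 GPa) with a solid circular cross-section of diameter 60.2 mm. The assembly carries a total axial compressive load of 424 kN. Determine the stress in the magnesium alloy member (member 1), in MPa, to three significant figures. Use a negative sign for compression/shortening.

A_1 = 3400 mm².
A_2 = 2846 mm².
Equal strain + equilibrium ⇒ each member carries load in proportion to AE: A₁E₁ = 150600000 N, A₂E₂ = 206900000 N, ΣAE = 357600000 N.
σ₁ = P·E₁/ΣAE = -424000·44300/357600000 = -52.53 MPa.

-52.5 MPa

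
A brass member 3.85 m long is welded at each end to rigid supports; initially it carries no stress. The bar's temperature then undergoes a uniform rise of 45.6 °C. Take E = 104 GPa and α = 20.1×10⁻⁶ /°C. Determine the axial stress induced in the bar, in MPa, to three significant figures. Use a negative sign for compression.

-95.3 MPa

Free thermal expansion αLΔT = 20.1e-6 · 3850 · 45.6 = 3.529 mm.
The walls impose strain ε = −(3.529)/3850 = -9.1656e-04; σ = Eε = 104000 · -9.1656e-04 = -95.32 MPa.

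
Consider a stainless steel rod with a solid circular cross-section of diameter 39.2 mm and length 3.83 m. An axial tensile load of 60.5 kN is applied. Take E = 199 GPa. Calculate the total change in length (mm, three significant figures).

A = 1207 mm².
δ_mech = NL/(AE) = 60500·3830/(1207·199000) = 0.9648 mm.

0.965 mm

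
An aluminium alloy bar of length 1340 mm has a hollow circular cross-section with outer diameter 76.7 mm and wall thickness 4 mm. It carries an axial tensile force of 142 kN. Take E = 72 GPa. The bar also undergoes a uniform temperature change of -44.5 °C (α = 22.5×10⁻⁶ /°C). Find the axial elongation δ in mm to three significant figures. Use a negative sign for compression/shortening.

1.55 mm

A = 913.6 mm².
δ_mech = NL/(AE) = 142000·1340/(913.6·72000) = 2.893 mm.
δ_thermal = αLΔT = 22.5e-6·1340·-44.5 = -1.342 mm.
δ = δ_mech + δ_thermal = 1.551 mm.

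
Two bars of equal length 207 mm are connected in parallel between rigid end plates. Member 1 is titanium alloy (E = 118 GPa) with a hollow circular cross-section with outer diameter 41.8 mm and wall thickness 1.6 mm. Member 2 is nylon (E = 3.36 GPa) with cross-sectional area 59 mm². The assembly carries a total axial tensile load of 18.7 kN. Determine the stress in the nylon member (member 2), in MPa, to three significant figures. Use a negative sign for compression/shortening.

A_1 = 202.1 mm².
Equal strain + equilibrium ⇒ each member carries load in proportion to AE: A₁E₁ = 23840000 N, A₂E₂ = 198200 N, ΣAE = 24040000 N.
σ₂ = P·E₂/ΣAE = 18700·3360/24040000 = 2.613 MPa.

2.61 MPa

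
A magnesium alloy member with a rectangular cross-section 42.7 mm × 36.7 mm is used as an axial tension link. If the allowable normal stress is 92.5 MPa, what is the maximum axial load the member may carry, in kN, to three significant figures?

A = 1567 mm².
P_max = σ_allow · A = 92.5 · 1567 = 145000 N = 145 kN.

145 kN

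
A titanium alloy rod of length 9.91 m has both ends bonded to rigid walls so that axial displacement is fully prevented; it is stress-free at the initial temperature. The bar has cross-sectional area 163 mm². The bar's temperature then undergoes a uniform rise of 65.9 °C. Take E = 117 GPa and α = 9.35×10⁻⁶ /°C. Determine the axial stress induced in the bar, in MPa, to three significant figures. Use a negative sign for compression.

-72.1 MPa

Free thermal expansion αLΔT = 9.35e-6 · 9910 · 65.9 = 6.106 mm.
The walls impose strain ε = −(6.106)/9910 = -6.1617e-04; σ = Eε = 117000 · -6.1617e-04 = -72.09 MPa.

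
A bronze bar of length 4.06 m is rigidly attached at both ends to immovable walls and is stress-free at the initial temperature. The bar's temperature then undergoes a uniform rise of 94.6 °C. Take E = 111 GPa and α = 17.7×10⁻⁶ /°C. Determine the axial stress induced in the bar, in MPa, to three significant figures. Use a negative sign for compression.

Free thermal expansion αLΔT = 17.7e-6 · 4060 · 94.6 = 6.798 mm.
The walls impose strain ε = −(6.798)/4060 = -1.6744e-03; σ = Eε = 111000 · -1.6744e-03 = -185.9 MPa.

-186 MPa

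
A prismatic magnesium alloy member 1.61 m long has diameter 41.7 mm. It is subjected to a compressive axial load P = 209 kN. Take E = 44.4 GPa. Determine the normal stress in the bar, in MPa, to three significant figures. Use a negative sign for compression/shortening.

A = 1366 mm².
σ = N/A = -209000/1366 = -153 MPa.

-153 MPa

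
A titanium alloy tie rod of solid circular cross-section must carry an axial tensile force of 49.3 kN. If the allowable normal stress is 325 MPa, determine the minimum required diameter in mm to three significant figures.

13.9 mm

Required area A ≥ P/σ_allow = 49300/325 = 151.7 mm².
For a solid circular section, d ≥ √(4A/π) = 13.9 mm.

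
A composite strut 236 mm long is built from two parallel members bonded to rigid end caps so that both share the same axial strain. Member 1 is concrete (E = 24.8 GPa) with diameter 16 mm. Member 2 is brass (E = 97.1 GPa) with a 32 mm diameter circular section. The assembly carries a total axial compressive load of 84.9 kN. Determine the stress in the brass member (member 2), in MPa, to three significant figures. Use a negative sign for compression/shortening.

-99.2 MPa

A_1 = 201.1 mm².
A_2 = 804.2 mm².
Equal strain + equilibrium ⇒ each member carries load in proportion to AE: A₁E₁ = 4986000 N, A₂E₂ = 78090000 N, ΣAE = 83080000 N.
σ₂ = P·E₂/ΣAE = -84900·97100/83080000 = -99.23 MPa.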